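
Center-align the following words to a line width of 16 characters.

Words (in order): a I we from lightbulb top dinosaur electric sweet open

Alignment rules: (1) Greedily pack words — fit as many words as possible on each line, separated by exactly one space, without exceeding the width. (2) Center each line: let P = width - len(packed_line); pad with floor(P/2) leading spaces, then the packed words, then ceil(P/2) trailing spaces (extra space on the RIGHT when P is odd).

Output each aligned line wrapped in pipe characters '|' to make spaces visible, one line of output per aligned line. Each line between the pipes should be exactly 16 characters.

Line 1: ['a', 'I', 'we', 'from'] (min_width=11, slack=5)
Line 2: ['lightbulb', 'top'] (min_width=13, slack=3)
Line 3: ['dinosaur'] (min_width=8, slack=8)
Line 4: ['electric', 'sweet'] (min_width=14, slack=2)
Line 5: ['open'] (min_width=4, slack=12)

Answer: |  a I we from   |
| lightbulb top  |
|    dinosaur    |
| electric sweet |
|      open      |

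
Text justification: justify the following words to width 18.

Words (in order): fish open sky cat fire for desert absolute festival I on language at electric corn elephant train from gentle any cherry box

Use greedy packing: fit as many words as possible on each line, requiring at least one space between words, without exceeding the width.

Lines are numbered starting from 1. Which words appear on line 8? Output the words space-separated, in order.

Answer: cherry box

Derivation:
Line 1: ['fish', 'open', 'sky', 'cat'] (min_width=17, slack=1)
Line 2: ['fire', 'for', 'desert'] (min_width=15, slack=3)
Line 3: ['absolute', 'festival'] (min_width=17, slack=1)
Line 4: ['I', 'on', 'language', 'at'] (min_width=16, slack=2)
Line 5: ['electric', 'corn'] (min_width=13, slack=5)
Line 6: ['elephant', 'train'] (min_width=14, slack=4)
Line 7: ['from', 'gentle', 'any'] (min_width=15, slack=3)
Line 8: ['cherry', 'box'] (min_width=10, slack=8)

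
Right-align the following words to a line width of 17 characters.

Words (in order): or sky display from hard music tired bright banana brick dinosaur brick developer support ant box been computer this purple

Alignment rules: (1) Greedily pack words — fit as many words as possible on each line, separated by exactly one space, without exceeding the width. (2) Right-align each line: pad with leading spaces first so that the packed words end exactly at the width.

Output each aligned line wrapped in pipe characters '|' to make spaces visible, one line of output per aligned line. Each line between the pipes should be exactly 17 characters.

Line 1: ['or', 'sky', 'display'] (min_width=14, slack=3)
Line 2: ['from', 'hard', 'music'] (min_width=15, slack=2)
Line 3: ['tired', 'bright'] (min_width=12, slack=5)
Line 4: ['banana', 'brick'] (min_width=12, slack=5)
Line 5: ['dinosaur', 'brick'] (min_width=14, slack=3)
Line 6: ['developer', 'support'] (min_width=17, slack=0)
Line 7: ['ant', 'box', 'been'] (min_width=12, slack=5)
Line 8: ['computer', 'this'] (min_width=13, slack=4)
Line 9: ['purple'] (min_width=6, slack=11)

Answer: |   or sky display|
|  from hard music|
|     tired bright|
|     banana brick|
|   dinosaur brick|
|developer support|
|     ant box been|
|    computer this|
|           purple|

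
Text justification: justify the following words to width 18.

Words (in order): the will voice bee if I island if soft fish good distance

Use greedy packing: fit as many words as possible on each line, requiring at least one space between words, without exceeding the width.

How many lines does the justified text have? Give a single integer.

Answer: 4

Derivation:
Line 1: ['the', 'will', 'voice', 'bee'] (min_width=18, slack=0)
Line 2: ['if', 'I', 'island', 'if'] (min_width=14, slack=4)
Line 3: ['soft', 'fish', 'good'] (min_width=14, slack=4)
Line 4: ['distance'] (min_width=8, slack=10)
Total lines: 4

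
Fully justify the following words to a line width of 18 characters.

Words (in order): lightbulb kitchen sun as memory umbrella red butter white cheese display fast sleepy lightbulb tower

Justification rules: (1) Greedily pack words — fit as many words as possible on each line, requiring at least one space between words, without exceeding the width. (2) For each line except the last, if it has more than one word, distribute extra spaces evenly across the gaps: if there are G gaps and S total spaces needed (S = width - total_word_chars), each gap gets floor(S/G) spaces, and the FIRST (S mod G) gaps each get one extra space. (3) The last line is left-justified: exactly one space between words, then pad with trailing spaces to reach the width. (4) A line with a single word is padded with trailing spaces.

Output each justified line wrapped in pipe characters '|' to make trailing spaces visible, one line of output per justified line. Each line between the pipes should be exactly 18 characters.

Answer: |lightbulb  kitchen|
|sun    as   memory|
|umbrella       red|
|butter       white|
|cheese     display|
|fast        sleepy|
|lightbulb tower   |

Derivation:
Line 1: ['lightbulb', 'kitchen'] (min_width=17, slack=1)
Line 2: ['sun', 'as', 'memory'] (min_width=13, slack=5)
Line 3: ['umbrella', 'red'] (min_width=12, slack=6)
Line 4: ['butter', 'white'] (min_width=12, slack=6)
Line 5: ['cheese', 'display'] (min_width=14, slack=4)
Line 6: ['fast', 'sleepy'] (min_width=11, slack=7)
Line 7: ['lightbulb', 'tower'] (min_width=15, slack=3)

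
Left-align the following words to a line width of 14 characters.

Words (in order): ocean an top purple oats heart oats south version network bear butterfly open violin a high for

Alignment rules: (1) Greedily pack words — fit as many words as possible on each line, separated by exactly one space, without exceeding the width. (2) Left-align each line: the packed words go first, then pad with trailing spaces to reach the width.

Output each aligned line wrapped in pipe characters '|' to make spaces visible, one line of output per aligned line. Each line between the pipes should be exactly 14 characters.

Answer: |ocean an top  |
|purple oats   |
|heart oats    |
|south version |
|network bear  |
|butterfly open|
|violin a high |
|for           |

Derivation:
Line 1: ['ocean', 'an', 'top'] (min_width=12, slack=2)
Line 2: ['purple', 'oats'] (min_width=11, slack=3)
Line 3: ['heart', 'oats'] (min_width=10, slack=4)
Line 4: ['south', 'version'] (min_width=13, slack=1)
Line 5: ['network', 'bear'] (min_width=12, slack=2)
Line 6: ['butterfly', 'open'] (min_width=14, slack=0)
Line 7: ['violin', 'a', 'high'] (min_width=13, slack=1)
Line 8: ['for'] (min_width=3, slack=11)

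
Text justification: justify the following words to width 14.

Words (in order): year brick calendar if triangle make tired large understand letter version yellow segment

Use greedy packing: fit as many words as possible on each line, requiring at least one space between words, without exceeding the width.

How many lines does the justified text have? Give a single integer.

Answer: 7

Derivation:
Line 1: ['year', 'brick'] (min_width=10, slack=4)
Line 2: ['calendar', 'if'] (min_width=11, slack=3)
Line 3: ['triangle', 'make'] (min_width=13, slack=1)
Line 4: ['tired', 'large'] (min_width=11, slack=3)
Line 5: ['understand'] (min_width=10, slack=4)
Line 6: ['letter', 'version'] (min_width=14, slack=0)
Line 7: ['yellow', 'segment'] (min_width=14, slack=0)
Total lines: 7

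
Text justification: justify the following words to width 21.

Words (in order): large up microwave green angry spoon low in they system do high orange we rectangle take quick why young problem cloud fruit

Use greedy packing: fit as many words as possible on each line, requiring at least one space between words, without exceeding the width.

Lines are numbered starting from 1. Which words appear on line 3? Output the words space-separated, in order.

Answer: in they system do

Derivation:
Line 1: ['large', 'up', 'microwave'] (min_width=18, slack=3)
Line 2: ['green', 'angry', 'spoon', 'low'] (min_width=21, slack=0)
Line 3: ['in', 'they', 'system', 'do'] (min_width=17, slack=4)
Line 4: ['high', 'orange', 'we'] (min_width=14, slack=7)
Line 5: ['rectangle', 'take', 'quick'] (min_width=20, slack=1)
Line 6: ['why', 'young', 'problem'] (min_width=17, slack=4)
Line 7: ['cloud', 'fruit'] (min_width=11, slack=10)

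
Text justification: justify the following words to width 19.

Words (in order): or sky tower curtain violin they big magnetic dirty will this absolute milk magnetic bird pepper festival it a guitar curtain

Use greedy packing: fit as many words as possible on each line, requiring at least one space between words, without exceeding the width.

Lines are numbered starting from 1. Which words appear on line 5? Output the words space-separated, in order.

Answer: milk magnetic bird

Derivation:
Line 1: ['or', 'sky', 'tower'] (min_width=12, slack=7)
Line 2: ['curtain', 'violin', 'they'] (min_width=19, slack=0)
Line 3: ['big', 'magnetic', 'dirty'] (min_width=18, slack=1)
Line 4: ['will', 'this', 'absolute'] (min_width=18, slack=1)
Line 5: ['milk', 'magnetic', 'bird'] (min_width=18, slack=1)
Line 6: ['pepper', 'festival', 'it'] (min_width=18, slack=1)
Line 7: ['a', 'guitar', 'curtain'] (min_width=16, slack=3)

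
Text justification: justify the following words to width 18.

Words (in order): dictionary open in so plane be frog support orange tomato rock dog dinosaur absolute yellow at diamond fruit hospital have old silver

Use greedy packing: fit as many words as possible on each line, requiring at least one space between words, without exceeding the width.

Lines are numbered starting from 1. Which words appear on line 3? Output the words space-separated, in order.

Line 1: ['dictionary', 'open', 'in'] (min_width=18, slack=0)
Line 2: ['so', 'plane', 'be', 'frog'] (min_width=16, slack=2)
Line 3: ['support', 'orange'] (min_width=14, slack=4)
Line 4: ['tomato', 'rock', 'dog'] (min_width=15, slack=3)
Line 5: ['dinosaur', 'absolute'] (min_width=17, slack=1)
Line 6: ['yellow', 'at', 'diamond'] (min_width=17, slack=1)
Line 7: ['fruit', 'hospital'] (min_width=14, slack=4)
Line 8: ['have', 'old', 'silver'] (min_width=15, slack=3)

Answer: support orange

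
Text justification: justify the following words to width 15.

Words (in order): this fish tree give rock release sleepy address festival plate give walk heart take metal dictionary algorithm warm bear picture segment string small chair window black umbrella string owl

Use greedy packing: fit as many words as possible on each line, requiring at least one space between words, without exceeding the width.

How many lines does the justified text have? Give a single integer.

Line 1: ['this', 'fish', 'tree'] (min_width=14, slack=1)
Line 2: ['give', 'rock'] (min_width=9, slack=6)
Line 3: ['release', 'sleepy'] (min_width=14, slack=1)
Line 4: ['address'] (min_width=7, slack=8)
Line 5: ['festival', 'plate'] (min_width=14, slack=1)
Line 6: ['give', 'walk', 'heart'] (min_width=15, slack=0)
Line 7: ['take', 'metal'] (min_width=10, slack=5)
Line 8: ['dictionary'] (min_width=10, slack=5)
Line 9: ['algorithm', 'warm'] (min_width=14, slack=1)
Line 10: ['bear', 'picture'] (min_width=12, slack=3)
Line 11: ['segment', 'string'] (min_width=14, slack=1)
Line 12: ['small', 'chair'] (min_width=11, slack=4)
Line 13: ['window', 'black'] (min_width=12, slack=3)
Line 14: ['umbrella', 'string'] (min_width=15, slack=0)
Line 15: ['owl'] (min_width=3, slack=12)
Total lines: 15

Answer: 15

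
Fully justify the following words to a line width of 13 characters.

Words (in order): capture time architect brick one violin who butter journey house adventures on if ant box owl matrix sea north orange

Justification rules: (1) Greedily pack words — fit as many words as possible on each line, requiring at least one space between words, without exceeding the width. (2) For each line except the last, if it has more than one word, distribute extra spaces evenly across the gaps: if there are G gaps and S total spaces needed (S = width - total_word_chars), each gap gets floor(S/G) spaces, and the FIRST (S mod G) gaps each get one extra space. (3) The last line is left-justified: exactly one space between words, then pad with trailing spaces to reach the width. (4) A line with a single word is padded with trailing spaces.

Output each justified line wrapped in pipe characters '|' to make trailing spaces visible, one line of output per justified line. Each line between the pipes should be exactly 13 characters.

Answer: |capture  time|
|architect    |
|brick     one|
|violin    who|
|butter       |
|journey house|
|adventures on|
|if   ant  box|
|owl    matrix|
|sea     north|
|orange       |

Derivation:
Line 1: ['capture', 'time'] (min_width=12, slack=1)
Line 2: ['architect'] (min_width=9, slack=4)
Line 3: ['brick', 'one'] (min_width=9, slack=4)
Line 4: ['violin', 'who'] (min_width=10, slack=3)
Line 5: ['butter'] (min_width=6, slack=7)
Line 6: ['journey', 'house'] (min_width=13, slack=0)
Line 7: ['adventures', 'on'] (min_width=13, slack=0)
Line 8: ['if', 'ant', 'box'] (min_width=10, slack=3)
Line 9: ['owl', 'matrix'] (min_width=10, slack=3)
Line 10: ['sea', 'north'] (min_width=9, slack=4)
Line 11: ['orange'] (min_width=6, slack=7)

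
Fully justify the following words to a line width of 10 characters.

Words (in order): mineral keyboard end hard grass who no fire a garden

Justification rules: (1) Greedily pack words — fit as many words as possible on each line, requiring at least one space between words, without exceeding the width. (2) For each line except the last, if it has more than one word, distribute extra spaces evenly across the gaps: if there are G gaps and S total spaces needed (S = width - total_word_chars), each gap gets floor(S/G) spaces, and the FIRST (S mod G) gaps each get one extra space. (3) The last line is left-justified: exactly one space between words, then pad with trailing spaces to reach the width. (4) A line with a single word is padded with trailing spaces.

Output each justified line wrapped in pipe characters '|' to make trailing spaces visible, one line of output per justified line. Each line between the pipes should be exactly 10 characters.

Line 1: ['mineral'] (min_width=7, slack=3)
Line 2: ['keyboard'] (min_width=8, slack=2)
Line 3: ['end', 'hard'] (min_width=8, slack=2)
Line 4: ['grass', 'who'] (min_width=9, slack=1)
Line 5: ['no', 'fire', 'a'] (min_width=9, slack=1)
Line 6: ['garden'] (min_width=6, slack=4)

Answer: |mineral   |
|keyboard  |
|end   hard|
|grass  who|
|no  fire a|
|garden    |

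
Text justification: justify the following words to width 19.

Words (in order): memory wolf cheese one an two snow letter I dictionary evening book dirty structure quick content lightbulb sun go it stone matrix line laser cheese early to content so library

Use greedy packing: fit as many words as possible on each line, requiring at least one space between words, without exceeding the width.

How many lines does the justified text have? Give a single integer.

Line 1: ['memory', 'wolf', 'cheese'] (min_width=18, slack=1)
Line 2: ['one', 'an', 'two', 'snow'] (min_width=15, slack=4)
Line 3: ['letter', 'I', 'dictionary'] (min_width=19, slack=0)
Line 4: ['evening', 'book', 'dirty'] (min_width=18, slack=1)
Line 5: ['structure', 'quick'] (min_width=15, slack=4)
Line 6: ['content', 'lightbulb'] (min_width=17, slack=2)
Line 7: ['sun', 'go', 'it', 'stone'] (min_width=15, slack=4)
Line 8: ['matrix', 'line', 'laser'] (min_width=17, slack=2)
Line 9: ['cheese', 'early', 'to'] (min_width=15, slack=4)
Line 10: ['content', 'so', 'library'] (min_width=18, slack=1)
Total lines: 10

Answer: 10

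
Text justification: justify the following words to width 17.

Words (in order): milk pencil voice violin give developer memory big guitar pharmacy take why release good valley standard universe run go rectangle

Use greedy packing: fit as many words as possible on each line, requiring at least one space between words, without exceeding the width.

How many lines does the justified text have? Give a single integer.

Answer: 9

Derivation:
Line 1: ['milk', 'pencil', 'voice'] (min_width=17, slack=0)
Line 2: ['violin', 'give'] (min_width=11, slack=6)
Line 3: ['developer', 'memory'] (min_width=16, slack=1)
Line 4: ['big', 'guitar'] (min_width=10, slack=7)
Line 5: ['pharmacy', 'take', 'why'] (min_width=17, slack=0)
Line 6: ['release', 'good'] (min_width=12, slack=5)
Line 7: ['valley', 'standard'] (min_width=15, slack=2)
Line 8: ['universe', 'run', 'go'] (min_width=15, slack=2)
Line 9: ['rectangle'] (min_width=9, slack=8)
Total lines: 9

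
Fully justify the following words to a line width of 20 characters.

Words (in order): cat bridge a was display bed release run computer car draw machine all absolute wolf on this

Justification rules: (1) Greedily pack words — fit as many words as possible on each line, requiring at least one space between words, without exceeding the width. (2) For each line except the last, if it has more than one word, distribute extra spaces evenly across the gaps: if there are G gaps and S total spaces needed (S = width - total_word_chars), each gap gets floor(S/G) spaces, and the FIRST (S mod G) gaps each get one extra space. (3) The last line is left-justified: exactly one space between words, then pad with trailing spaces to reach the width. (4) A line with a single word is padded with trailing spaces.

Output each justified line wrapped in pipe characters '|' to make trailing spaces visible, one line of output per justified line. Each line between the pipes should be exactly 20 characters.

Line 1: ['cat', 'bridge', 'a', 'was'] (min_width=16, slack=4)
Line 2: ['display', 'bed', 'release'] (min_width=19, slack=1)
Line 3: ['run', 'computer', 'car'] (min_width=16, slack=4)
Line 4: ['draw', 'machine', 'all'] (min_width=16, slack=4)
Line 5: ['absolute', 'wolf', 'on'] (min_width=16, slack=4)
Line 6: ['this'] (min_width=4, slack=16)

Answer: |cat   bridge  a  was|
|display  bed release|
|run   computer   car|
|draw   machine   all|
|absolute   wolf   on|
|this                |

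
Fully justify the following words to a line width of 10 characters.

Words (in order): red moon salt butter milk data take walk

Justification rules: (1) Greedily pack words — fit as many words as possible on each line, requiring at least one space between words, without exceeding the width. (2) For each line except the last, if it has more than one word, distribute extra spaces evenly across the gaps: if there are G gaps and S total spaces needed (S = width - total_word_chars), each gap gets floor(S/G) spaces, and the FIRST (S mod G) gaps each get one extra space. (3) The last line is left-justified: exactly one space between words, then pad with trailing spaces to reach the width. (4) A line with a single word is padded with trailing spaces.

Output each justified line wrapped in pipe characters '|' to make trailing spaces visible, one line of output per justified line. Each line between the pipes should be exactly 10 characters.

Line 1: ['red', 'moon'] (min_width=8, slack=2)
Line 2: ['salt'] (min_width=4, slack=6)
Line 3: ['butter'] (min_width=6, slack=4)
Line 4: ['milk', 'data'] (min_width=9, slack=1)
Line 5: ['take', 'walk'] (min_width=9, slack=1)

Answer: |red   moon|
|salt      |
|butter    |
|milk  data|
|take walk |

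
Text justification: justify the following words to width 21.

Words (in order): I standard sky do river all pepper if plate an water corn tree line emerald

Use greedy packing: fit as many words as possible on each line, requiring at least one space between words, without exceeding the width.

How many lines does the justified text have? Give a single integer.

Line 1: ['I', 'standard', 'sky', 'do'] (min_width=17, slack=4)
Line 2: ['river', 'all', 'pepper', 'if'] (min_width=19, slack=2)
Line 3: ['plate', 'an', 'water', 'corn'] (min_width=19, slack=2)
Line 4: ['tree', 'line', 'emerald'] (min_width=17, slack=4)
Total lines: 4

Answer: 4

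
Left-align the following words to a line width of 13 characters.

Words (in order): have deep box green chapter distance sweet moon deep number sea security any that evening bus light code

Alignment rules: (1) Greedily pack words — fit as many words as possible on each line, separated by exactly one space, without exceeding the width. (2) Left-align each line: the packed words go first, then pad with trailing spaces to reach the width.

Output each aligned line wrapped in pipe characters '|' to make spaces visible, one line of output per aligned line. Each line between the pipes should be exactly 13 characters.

Answer: |have deep box|
|green chapter|
|distance     |
|sweet moon   |
|deep number  |
|sea security |
|any that     |
|evening bus  |
|light code   |

Derivation:
Line 1: ['have', 'deep', 'box'] (min_width=13, slack=0)
Line 2: ['green', 'chapter'] (min_width=13, slack=0)
Line 3: ['distance'] (min_width=8, slack=5)
Line 4: ['sweet', 'moon'] (min_width=10, slack=3)
Line 5: ['deep', 'number'] (min_width=11, slack=2)
Line 6: ['sea', 'security'] (min_width=12, slack=1)
Line 7: ['any', 'that'] (min_width=8, slack=5)
Line 8: ['evening', 'bus'] (min_width=11, slack=2)
Line 9: ['light', 'code'] (min_width=10, slack=3)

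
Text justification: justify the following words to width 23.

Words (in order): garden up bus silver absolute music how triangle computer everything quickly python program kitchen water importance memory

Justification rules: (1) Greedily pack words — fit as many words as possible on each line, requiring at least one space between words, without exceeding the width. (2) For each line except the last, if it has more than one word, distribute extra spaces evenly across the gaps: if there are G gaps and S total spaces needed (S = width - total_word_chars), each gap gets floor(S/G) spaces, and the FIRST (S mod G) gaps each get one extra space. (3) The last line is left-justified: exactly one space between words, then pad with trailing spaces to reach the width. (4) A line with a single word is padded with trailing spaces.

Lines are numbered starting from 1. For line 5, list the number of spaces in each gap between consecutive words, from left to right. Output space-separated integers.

Answer: 2 1

Derivation:
Line 1: ['garden', 'up', 'bus', 'silver'] (min_width=20, slack=3)
Line 2: ['absolute', 'music', 'how'] (min_width=18, slack=5)
Line 3: ['triangle', 'computer'] (min_width=17, slack=6)
Line 4: ['everything', 'quickly'] (min_width=18, slack=5)
Line 5: ['python', 'program', 'kitchen'] (min_width=22, slack=1)
Line 6: ['water', 'importance', 'memory'] (min_width=23, slack=0)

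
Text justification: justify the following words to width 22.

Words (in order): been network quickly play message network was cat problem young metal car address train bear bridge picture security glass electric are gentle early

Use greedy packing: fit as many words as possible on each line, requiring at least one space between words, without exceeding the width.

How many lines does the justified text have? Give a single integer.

Line 1: ['been', 'network', 'quickly'] (min_width=20, slack=2)
Line 2: ['play', 'message', 'network'] (min_width=20, slack=2)
Line 3: ['was', 'cat', 'problem', 'young'] (min_width=21, slack=1)
Line 4: ['metal', 'car', 'address'] (min_width=17, slack=5)
Line 5: ['train', 'bear', 'bridge'] (min_width=17, slack=5)
Line 6: ['picture', 'security', 'glass'] (min_width=22, slack=0)
Line 7: ['electric', 'are', 'gentle'] (min_width=19, slack=3)
Line 8: ['early'] (min_width=5, slack=17)
Total lines: 8

Answer: 8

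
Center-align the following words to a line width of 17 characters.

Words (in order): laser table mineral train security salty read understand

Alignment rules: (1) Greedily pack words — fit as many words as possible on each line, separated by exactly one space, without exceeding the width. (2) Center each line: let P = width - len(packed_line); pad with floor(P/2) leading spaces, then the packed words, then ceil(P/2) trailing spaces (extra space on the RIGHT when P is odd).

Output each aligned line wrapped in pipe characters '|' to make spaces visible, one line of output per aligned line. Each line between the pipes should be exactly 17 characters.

Line 1: ['laser', 'table'] (min_width=11, slack=6)
Line 2: ['mineral', 'train'] (min_width=13, slack=4)
Line 3: ['security', 'salty'] (min_width=14, slack=3)
Line 4: ['read', 'understand'] (min_width=15, slack=2)

Answer: |   laser table   |
|  mineral train  |
| security salty  |
| read understand |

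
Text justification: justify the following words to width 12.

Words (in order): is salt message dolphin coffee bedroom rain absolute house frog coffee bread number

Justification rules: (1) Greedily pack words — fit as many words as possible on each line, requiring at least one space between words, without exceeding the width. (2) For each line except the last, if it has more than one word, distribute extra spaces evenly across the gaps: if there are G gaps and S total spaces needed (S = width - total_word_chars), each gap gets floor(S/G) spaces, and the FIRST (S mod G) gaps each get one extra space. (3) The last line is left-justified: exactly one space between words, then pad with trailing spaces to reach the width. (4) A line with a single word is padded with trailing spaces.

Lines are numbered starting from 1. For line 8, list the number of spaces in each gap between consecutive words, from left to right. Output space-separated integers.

Answer: 1

Derivation:
Line 1: ['is', 'salt'] (min_width=7, slack=5)
Line 2: ['message'] (min_width=7, slack=5)
Line 3: ['dolphin'] (min_width=7, slack=5)
Line 4: ['coffee'] (min_width=6, slack=6)
Line 5: ['bedroom', 'rain'] (min_width=12, slack=0)
Line 6: ['absolute'] (min_width=8, slack=4)
Line 7: ['house', 'frog'] (min_width=10, slack=2)
Line 8: ['coffee', 'bread'] (min_width=12, slack=0)
Line 9: ['number'] (min_width=6, slack=6)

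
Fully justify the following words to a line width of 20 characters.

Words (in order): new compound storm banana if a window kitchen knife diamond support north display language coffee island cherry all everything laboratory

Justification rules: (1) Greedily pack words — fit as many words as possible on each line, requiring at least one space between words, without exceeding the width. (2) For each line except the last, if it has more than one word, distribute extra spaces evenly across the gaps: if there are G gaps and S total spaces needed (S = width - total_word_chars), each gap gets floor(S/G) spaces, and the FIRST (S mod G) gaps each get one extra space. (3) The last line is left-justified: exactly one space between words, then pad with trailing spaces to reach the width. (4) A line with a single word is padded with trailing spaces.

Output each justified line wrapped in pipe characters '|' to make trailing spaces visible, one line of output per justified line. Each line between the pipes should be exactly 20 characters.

Answer: |new  compound  storm|
|banana  if  a window|
|kitchen        knife|
|diamond      support|
|north        display|
|language      coffee|
|island   cherry  all|
|everything          |
|laboratory          |

Derivation:
Line 1: ['new', 'compound', 'storm'] (min_width=18, slack=2)
Line 2: ['banana', 'if', 'a', 'window'] (min_width=18, slack=2)
Line 3: ['kitchen', 'knife'] (min_width=13, slack=7)
Line 4: ['diamond', 'support'] (min_width=15, slack=5)
Line 5: ['north', 'display'] (min_width=13, slack=7)
Line 6: ['language', 'coffee'] (min_width=15, slack=5)
Line 7: ['island', 'cherry', 'all'] (min_width=17, slack=3)
Line 8: ['everything'] (min_width=10, slack=10)
Line 9: ['laboratory'] (min_width=10, slack=10)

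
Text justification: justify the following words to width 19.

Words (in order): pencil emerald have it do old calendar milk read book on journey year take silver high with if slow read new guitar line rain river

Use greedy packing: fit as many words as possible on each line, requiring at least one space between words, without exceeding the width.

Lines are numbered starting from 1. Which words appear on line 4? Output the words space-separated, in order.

Line 1: ['pencil', 'emerald', 'have'] (min_width=19, slack=0)
Line 2: ['it', 'do', 'old', 'calendar'] (min_width=18, slack=1)
Line 3: ['milk', 'read', 'book', 'on'] (min_width=17, slack=2)
Line 4: ['journey', 'year', 'take'] (min_width=17, slack=2)
Line 5: ['silver', 'high', 'with', 'if'] (min_width=19, slack=0)
Line 6: ['slow', 'read', 'new'] (min_width=13, slack=6)
Line 7: ['guitar', 'line', 'rain'] (min_width=16, slack=3)
Line 8: ['river'] (min_width=5, slack=14)

Answer: journey year take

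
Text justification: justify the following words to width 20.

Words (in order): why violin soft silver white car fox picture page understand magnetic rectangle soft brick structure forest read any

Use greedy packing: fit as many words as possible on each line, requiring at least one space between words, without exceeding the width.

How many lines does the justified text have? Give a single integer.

Line 1: ['why', 'violin', 'soft'] (min_width=15, slack=5)
Line 2: ['silver', 'white', 'car', 'fox'] (min_width=20, slack=0)
Line 3: ['picture', 'page'] (min_width=12, slack=8)
Line 4: ['understand', 'magnetic'] (min_width=19, slack=1)
Line 5: ['rectangle', 'soft', 'brick'] (min_width=20, slack=0)
Line 6: ['structure', 'forest'] (min_width=16, slack=4)
Line 7: ['read', 'any'] (min_width=8, slack=12)
Total lines: 7

Answer: 7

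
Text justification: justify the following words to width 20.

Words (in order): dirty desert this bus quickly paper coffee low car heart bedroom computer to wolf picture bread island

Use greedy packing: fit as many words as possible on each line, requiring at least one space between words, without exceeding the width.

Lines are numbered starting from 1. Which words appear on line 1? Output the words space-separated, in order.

Answer: dirty desert this

Derivation:
Line 1: ['dirty', 'desert', 'this'] (min_width=17, slack=3)
Line 2: ['bus', 'quickly', 'paper'] (min_width=17, slack=3)
Line 3: ['coffee', 'low', 'car', 'heart'] (min_width=20, slack=0)
Line 4: ['bedroom', 'computer', 'to'] (min_width=19, slack=1)
Line 5: ['wolf', 'picture', 'bread'] (min_width=18, slack=2)
Line 6: ['island'] (min_width=6, slack=14)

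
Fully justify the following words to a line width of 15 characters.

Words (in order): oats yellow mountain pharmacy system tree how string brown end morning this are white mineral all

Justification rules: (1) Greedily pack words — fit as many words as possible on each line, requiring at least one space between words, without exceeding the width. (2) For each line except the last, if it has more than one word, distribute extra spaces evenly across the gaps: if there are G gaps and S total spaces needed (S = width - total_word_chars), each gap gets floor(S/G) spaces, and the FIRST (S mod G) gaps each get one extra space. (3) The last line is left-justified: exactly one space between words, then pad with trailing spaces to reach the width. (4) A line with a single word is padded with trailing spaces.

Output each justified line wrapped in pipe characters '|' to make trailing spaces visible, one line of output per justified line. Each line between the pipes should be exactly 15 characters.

Answer: |oats     yellow|
|mountain       |
|pharmacy system|
|tree how string|
|brown       end|
|morning    this|
|are       white|
|mineral all    |

Derivation:
Line 1: ['oats', 'yellow'] (min_width=11, slack=4)
Line 2: ['mountain'] (min_width=8, slack=7)
Line 3: ['pharmacy', 'system'] (min_width=15, slack=0)
Line 4: ['tree', 'how', 'string'] (min_width=15, slack=0)
Line 5: ['brown', 'end'] (min_width=9, slack=6)
Line 6: ['morning', 'this'] (min_width=12, slack=3)
Line 7: ['are', 'white'] (min_width=9, slack=6)
Line 8: ['mineral', 'all'] (min_width=11, slack=4)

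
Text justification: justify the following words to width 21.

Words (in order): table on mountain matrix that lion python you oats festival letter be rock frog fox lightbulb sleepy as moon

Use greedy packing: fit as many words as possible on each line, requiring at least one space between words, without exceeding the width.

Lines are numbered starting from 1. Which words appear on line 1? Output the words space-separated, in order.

Answer: table on mountain

Derivation:
Line 1: ['table', 'on', 'mountain'] (min_width=17, slack=4)
Line 2: ['matrix', 'that', 'lion'] (min_width=16, slack=5)
Line 3: ['python', 'you', 'oats'] (min_width=15, slack=6)
Line 4: ['festival', 'letter', 'be'] (min_width=18, slack=3)
Line 5: ['rock', 'frog', 'fox'] (min_width=13, slack=8)
Line 6: ['lightbulb', 'sleepy', 'as'] (min_width=19, slack=2)
Line 7: ['moon'] (min_width=4, slack=17)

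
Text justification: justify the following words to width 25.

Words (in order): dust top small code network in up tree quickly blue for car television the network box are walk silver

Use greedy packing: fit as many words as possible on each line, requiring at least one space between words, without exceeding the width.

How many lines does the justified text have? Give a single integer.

Line 1: ['dust', 'top', 'small', 'code'] (min_width=19, slack=6)
Line 2: ['network', 'in', 'up', 'tree'] (min_width=18, slack=7)
Line 3: ['quickly', 'blue', 'for', 'car'] (min_width=20, slack=5)
Line 4: ['television', 'the', 'network'] (min_width=22, slack=3)
Line 5: ['box', 'are', 'walk', 'silver'] (min_width=19, slack=6)
Total lines: 5

Answer: 5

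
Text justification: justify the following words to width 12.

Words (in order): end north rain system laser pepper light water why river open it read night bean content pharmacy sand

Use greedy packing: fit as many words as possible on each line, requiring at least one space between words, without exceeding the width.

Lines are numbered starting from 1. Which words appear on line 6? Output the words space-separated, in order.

Answer: open it read

Derivation:
Line 1: ['end', 'north'] (min_width=9, slack=3)
Line 2: ['rain', 'system'] (min_width=11, slack=1)
Line 3: ['laser', 'pepper'] (min_width=12, slack=0)
Line 4: ['light', 'water'] (min_width=11, slack=1)
Line 5: ['why', 'river'] (min_width=9, slack=3)
Line 6: ['open', 'it', 'read'] (min_width=12, slack=0)
Line 7: ['night', 'bean'] (min_width=10, slack=2)
Line 8: ['content'] (min_width=7, slack=5)
Line 9: ['pharmacy'] (min_width=8, slack=4)
Line 10: ['sand'] (min_width=4, slack=8)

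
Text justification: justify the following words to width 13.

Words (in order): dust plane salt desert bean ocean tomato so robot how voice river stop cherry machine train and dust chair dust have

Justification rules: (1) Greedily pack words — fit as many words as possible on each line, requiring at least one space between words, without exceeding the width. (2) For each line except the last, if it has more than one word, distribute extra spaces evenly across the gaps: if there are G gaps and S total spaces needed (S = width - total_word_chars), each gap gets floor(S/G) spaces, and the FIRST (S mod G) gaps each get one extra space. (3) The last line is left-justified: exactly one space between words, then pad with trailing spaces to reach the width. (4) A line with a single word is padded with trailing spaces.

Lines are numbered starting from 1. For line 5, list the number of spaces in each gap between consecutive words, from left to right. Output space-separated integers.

Line 1: ['dust', 'plane'] (min_width=10, slack=3)
Line 2: ['salt', 'desert'] (min_width=11, slack=2)
Line 3: ['bean', 'ocean'] (min_width=10, slack=3)
Line 4: ['tomato', 'so'] (min_width=9, slack=4)
Line 5: ['robot', 'how'] (min_width=9, slack=4)
Line 6: ['voice', 'river'] (min_width=11, slack=2)
Line 7: ['stop', 'cherry'] (min_width=11, slack=2)
Line 8: ['machine', 'train'] (min_width=13, slack=0)
Line 9: ['and', 'dust'] (min_width=8, slack=5)
Line 10: ['chair', 'dust'] (min_width=10, slack=3)
Line 11: ['have'] (min_width=4, slack=9)

Answer: 5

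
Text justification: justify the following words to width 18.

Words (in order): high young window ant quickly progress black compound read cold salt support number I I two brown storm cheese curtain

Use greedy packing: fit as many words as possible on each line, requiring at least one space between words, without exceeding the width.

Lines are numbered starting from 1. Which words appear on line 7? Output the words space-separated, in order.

Line 1: ['high', 'young', 'window'] (min_width=17, slack=1)
Line 2: ['ant', 'quickly'] (min_width=11, slack=7)
Line 3: ['progress', 'black'] (min_width=14, slack=4)
Line 4: ['compound', 'read', 'cold'] (min_width=18, slack=0)
Line 5: ['salt', 'support'] (min_width=12, slack=6)
Line 6: ['number', 'I', 'I', 'two'] (min_width=14, slack=4)
Line 7: ['brown', 'storm', 'cheese'] (min_width=18, slack=0)
Line 8: ['curtain'] (min_width=7, slack=11)

Answer: brown storm cheese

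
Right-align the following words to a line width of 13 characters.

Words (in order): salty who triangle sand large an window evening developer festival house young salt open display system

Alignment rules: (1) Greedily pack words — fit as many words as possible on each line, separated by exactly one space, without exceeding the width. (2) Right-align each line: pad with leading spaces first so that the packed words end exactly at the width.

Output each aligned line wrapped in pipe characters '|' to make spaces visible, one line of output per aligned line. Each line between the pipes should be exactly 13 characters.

Line 1: ['salty', 'who'] (min_width=9, slack=4)
Line 2: ['triangle', 'sand'] (min_width=13, slack=0)
Line 3: ['large', 'an'] (min_width=8, slack=5)
Line 4: ['window'] (min_width=6, slack=7)
Line 5: ['evening'] (min_width=7, slack=6)
Line 6: ['developer'] (min_width=9, slack=4)
Line 7: ['festival'] (min_width=8, slack=5)
Line 8: ['house', 'young'] (min_width=11, slack=2)
Line 9: ['salt', 'open'] (min_width=9, slack=4)
Line 10: ['display'] (min_width=7, slack=6)
Line 11: ['system'] (min_width=6, slack=7)

Answer: |    salty who|
|triangle sand|
|     large an|
|       window|
|      evening|
|    developer|
|     festival|
|  house young|
|    salt open|
|      display|
|       system|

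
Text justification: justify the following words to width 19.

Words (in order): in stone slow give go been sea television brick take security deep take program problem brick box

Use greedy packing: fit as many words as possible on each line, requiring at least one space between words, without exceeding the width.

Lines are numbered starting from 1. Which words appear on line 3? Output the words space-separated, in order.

Answer: television brick

Derivation:
Line 1: ['in', 'stone', 'slow', 'give'] (min_width=18, slack=1)
Line 2: ['go', 'been', 'sea'] (min_width=11, slack=8)
Line 3: ['television', 'brick'] (min_width=16, slack=3)
Line 4: ['take', 'security', 'deep'] (min_width=18, slack=1)
Line 5: ['take', 'program'] (min_width=12, slack=7)
Line 6: ['problem', 'brick', 'box'] (min_width=17, slack=2)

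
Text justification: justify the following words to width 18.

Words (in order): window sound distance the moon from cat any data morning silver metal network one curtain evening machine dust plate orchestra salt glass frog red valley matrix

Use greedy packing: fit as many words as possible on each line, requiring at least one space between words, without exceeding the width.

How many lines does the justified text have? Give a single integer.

Line 1: ['window', 'sound'] (min_width=12, slack=6)
Line 2: ['distance', 'the', 'moon'] (min_width=17, slack=1)
Line 3: ['from', 'cat', 'any', 'data'] (min_width=17, slack=1)
Line 4: ['morning', 'silver'] (min_width=14, slack=4)
Line 5: ['metal', 'network', 'one'] (min_width=17, slack=1)
Line 6: ['curtain', 'evening'] (min_width=15, slack=3)
Line 7: ['machine', 'dust', 'plate'] (min_width=18, slack=0)
Line 8: ['orchestra', 'salt'] (min_width=14, slack=4)
Line 9: ['glass', 'frog', 'red'] (min_width=14, slack=4)
Line 10: ['valley', 'matrix'] (min_width=13, slack=5)
Total lines: 10

Answer: 10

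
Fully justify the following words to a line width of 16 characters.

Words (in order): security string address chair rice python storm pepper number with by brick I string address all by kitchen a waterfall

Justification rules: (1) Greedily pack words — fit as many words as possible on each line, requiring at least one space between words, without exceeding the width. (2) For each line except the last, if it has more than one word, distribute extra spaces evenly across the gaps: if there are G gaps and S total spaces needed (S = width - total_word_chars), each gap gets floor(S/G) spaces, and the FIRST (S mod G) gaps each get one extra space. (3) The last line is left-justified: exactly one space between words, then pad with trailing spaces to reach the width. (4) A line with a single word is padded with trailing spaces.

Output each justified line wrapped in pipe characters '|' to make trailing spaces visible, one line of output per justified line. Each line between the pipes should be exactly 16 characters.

Answer: |security  string|
|address    chair|
|rice      python|
|storm     pepper|
|number  with  by|
|brick  I  string|
|address  all  by|
|kitchen        a|
|waterfall       |

Derivation:
Line 1: ['security', 'string'] (min_width=15, slack=1)
Line 2: ['address', 'chair'] (min_width=13, slack=3)
Line 3: ['rice', 'python'] (min_width=11, slack=5)
Line 4: ['storm', 'pepper'] (min_width=12, slack=4)
Line 5: ['number', 'with', 'by'] (min_width=14, slack=2)
Line 6: ['brick', 'I', 'string'] (min_width=14, slack=2)
Line 7: ['address', 'all', 'by'] (min_width=14, slack=2)
Line 8: ['kitchen', 'a'] (min_width=9, slack=7)
Line 9: ['waterfall'] (min_width=9, slack=7)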